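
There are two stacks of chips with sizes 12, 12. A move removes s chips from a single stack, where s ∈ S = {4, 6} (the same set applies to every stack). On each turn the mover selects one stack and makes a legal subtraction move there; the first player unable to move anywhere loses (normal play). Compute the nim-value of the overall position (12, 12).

0

All stacks use S = {4, 6}:
n :  0  1  2  3  4  5  6  7  8  9 10 11 12
G :  0  0  0  0  1  1  1  1  2  2  0  0  0
Stack A: G(12) = 0.
Stack B: G(12) = 0.
Combined Grundy value = 0 ⊕ 0 = 0.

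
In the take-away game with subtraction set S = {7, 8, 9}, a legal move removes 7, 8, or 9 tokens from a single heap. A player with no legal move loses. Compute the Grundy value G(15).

2

G(0) = 0
G(1) = mex{} = 0
G(2) = mex{} = 0
G(3) = mex{} = 0
G(4) = mex{} = 0
G(5) = mex{} = 0
G(6) = mex{} = 0
G(7) = mex{0} = 1
G(8) = mex{0,0} = 1
G(9) = mex{0,0,0} = 1
G(10) = mex{0,0,0} = 1
G(11) = mex{0,0,0} = 1
G(12) = mex{0,0,0} = 1
G(13) = mex{0,0,0} = 1
G(14) = mex{1,0,0} = 2
G(15) = mex{1,1,0} = 2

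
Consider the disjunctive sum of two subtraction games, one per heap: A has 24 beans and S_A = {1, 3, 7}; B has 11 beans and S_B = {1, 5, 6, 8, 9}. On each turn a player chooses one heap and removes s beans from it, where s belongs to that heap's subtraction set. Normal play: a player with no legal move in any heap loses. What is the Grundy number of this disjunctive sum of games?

3

Heap A, S = {1, 3, 7}:
G(0) = 0
G(1) = mex{0} = 1
G(2) = mex{1} = 0
G(3) = mex{0,0} = 1
G(4) = mex{1,1} = 0
G(5) = mex{0,0} = 1
G(6) = mex{1,1} = 0
G(7) = mex{0,0,0} = 1
G(8) = mex{1,1,1} = 0
G(9) = mex{0,0,0} = 1
G(10) = mex{1,1,1} = 0
G(11) = mex{0,0,0} = 1
G(12) = mex{1,1,1} = 0
G(13) = mex{0,0,0} = 1
G(14) = mex{1,1,1} = 0
G(15) = mex{0,0,0} = 1
G(16) = mex{1,1,1} = 0
G(17) = mex{0,0,0} = 1
G(18) = mex{1,1,1} = 0
G(19) = mex{0,0,0} = 1
G(20) = mex{1,1,1} = 0
G(21) = mex{0,0,0} = 1
G(22) = mex{1,1,1} = 0
G(23) = mex{0,0,0} = 1
G(24) = mex{1,1,1} = 0
G_A(24) = 0.
Heap B, S = {1, 5, 6, 8, 9}:
G(0) = 0
G(1) = mex{0} = 1
G(2) = mex{1} = 0
G(3) = mex{0} = 1
G(4) = mex{1} = 0
G(5) = mex{0,0} = 1
G(6) = mex{1,1,0} = 2
G(7) = mex{2,0,1} = 3
G(8) = mex{3,1,0,0} = 2
G(9) = mex{2,0,1,1,0} = 3
G(10) = mex{3,1,0,0,1} = 2
G(11) = mex{2,2,1,1,0} = 3
G_B(11) = 3.
Combined Grundy value = 0 ⊕ 3 = 3.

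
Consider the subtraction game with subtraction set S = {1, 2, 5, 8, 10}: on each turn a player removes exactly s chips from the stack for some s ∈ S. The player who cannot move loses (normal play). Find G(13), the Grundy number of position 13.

n :  0  1  2  3  4  5  6  7  8  9 10 11 12 13
G :  0  1  2  0  1  2  0  1  2  0  1  2  0  1

1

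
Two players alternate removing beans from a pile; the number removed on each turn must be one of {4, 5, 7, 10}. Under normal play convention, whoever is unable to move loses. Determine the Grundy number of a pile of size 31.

n :  0  1  2  3  4  5  6  7  8  9 10 11 12 13 14 15 16 17 18 19 20 21 22 23 24 25 26 27 28 29 30 31
G :  0  0  0  0  1  1  1  1  2  2  2  2  3  3  0  0  0  0  1  1  1  1  2  2  2  2  3  3  0  0  0  0

0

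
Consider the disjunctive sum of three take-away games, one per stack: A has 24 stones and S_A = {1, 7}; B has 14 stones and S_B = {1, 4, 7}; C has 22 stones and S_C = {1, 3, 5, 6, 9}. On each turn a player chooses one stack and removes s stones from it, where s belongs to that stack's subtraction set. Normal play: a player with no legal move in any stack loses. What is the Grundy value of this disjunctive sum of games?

Stack A, S = {1, 7}:
G(0) = 0
G(1) = mex{0} = 1
G(2) = mex{1} = 0
G(3) = mex{0} = 1
G(4) = mex{1} = 0
G(5) = mex{0} = 1
G(6) = mex{1} = 0
G(7) = mex{0,0} = 1
G(8) = mex{1,1} = 0
G(9) = mex{0,0} = 1
G(10) = mex{1,1} = 0
G(11) = mex{0,0} = 1
G(12) = mex{1,1} = 0
G(13) = mex{0,0} = 1
G(14) = mex{1,1} = 0
G(15) = mex{0,0} = 1
G(16) = mex{1,1} = 0
G(17) = mex{0,0} = 1
G(18) = mex{1,1} = 0
G(19) = mex{0,0} = 1
G(20) = mex{1,1} = 0
G(21) = mex{0,0} = 1
G(22) = mex{1,1} = 0
G(23) = mex{0,0} = 1
G(24) = mex{1,1} = 0
G_A(24) = 0.
Stack B, S = {1, 4, 7}:
n :  0  1  2  3  4  5  6  7  8  9 10 11 12 13 14
G :  0  1  0  1  2  0  1  2  0  1  0  1  2  0  1
G_B(14) = 1.
Stack C, S = {1, 3, 5, 6, 9}:
n :  0  1  2  3  4  5  6  7  8  9 10 11 12 13 14 15 16 17 18 19 20 21 22
G :  0  1  0  1  0  1  2  3  2  3  2  3  0  1  0  1  0  1  2  3  2  3  2
G_C(22) = 2.
Combined Grundy value = 0 ⊕ 1 ⊕ 2 = 3.

3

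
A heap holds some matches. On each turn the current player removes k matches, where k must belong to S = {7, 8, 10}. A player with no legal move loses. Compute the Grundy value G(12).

G(0) = 0
G(1) = mex{} = 0
G(2) = mex{} = 0
G(3) = mex{} = 0
G(4) = mex{} = 0
G(5) = mex{} = 0
G(6) = mex{} = 0
G(7) = mex{0} = 1
G(8) = mex{0,0} = 1
G(9) = mex{0,0} = 1
G(10) = mex{0,0,0} = 1
G(11) = mex{0,0,0} = 1
G(12) = mex{0,0,0} = 1

1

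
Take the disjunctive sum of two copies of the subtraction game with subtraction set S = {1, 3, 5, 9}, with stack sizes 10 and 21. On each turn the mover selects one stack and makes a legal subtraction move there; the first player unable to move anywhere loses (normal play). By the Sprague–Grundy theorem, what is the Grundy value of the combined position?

All stacks use S = {1, 3, 5, 9}:
n :  0  1  2  3  4  5  6  7  8  9 10 11 12 13 14 15 16 17 18 19 20 21
G :  0  1  0  1  0  1  0  1  0  1  0  1  0  1  0  1  0  1  0  1  0  1
Stack A: G(10) = 0.
Stack B: G(21) = 1.
Combined Grundy value = 0 ⊕ 1 = 1.

1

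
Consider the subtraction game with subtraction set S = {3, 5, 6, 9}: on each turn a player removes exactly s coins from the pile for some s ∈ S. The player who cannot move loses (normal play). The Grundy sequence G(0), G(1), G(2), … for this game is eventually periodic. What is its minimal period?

G(0) = 0
G(1) = mex{} = 0
G(2) = mex{} = 0
G(3) = mex{0} = 1
G(4) = mex{0} = 1
G(5) = mex{0,0} = 1
G(6) = mex{1,0,0} = 2
G(7) = mex{1,0,0} = 2
G(8) = mex{1,1,0} = 2
G(9) = mex{2,1,1,0} = 3
G(10) = mex{2,1,1,0} = 3
G(11) = mex{2,2,1,0} = 3
G(12) = mex{3,2,2,1} = 0
G(13) = mex{3,2,2,1} = 0
G(14) = mex{3,3,2,1} = 0
G(15) = mex{0,3,3,2} = 1
G(16) = mex{0,3,3,2} = 1
G(17) = mex{0,0,3,2} = 1
G(18) = mex{1,0,0,3} = 2
G(19) = mex{1,0,0,3} = 2
G(20) = mex{1,1,0,3} = 2
G(21) = mex{2,1,1,0} = 3
G(22) = mex{2,1,1,0} = 3
G(23) = mex{2,2,1,0} = 3
G(24) = mex{3,2,2,1} = 0
G(25) = mex{3,2,2,1} = 0
G(n+12) = G(n) holds for n = 0,…,8 (a full window of length max(S) = 9), so the sequence is purely periodic with period 12.

12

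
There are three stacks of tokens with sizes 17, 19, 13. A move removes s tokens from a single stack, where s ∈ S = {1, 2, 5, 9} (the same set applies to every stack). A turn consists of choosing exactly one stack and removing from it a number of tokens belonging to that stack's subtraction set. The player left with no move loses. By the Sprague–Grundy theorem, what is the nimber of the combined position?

2

All stacks use S = {1, 2, 5, 9}:
n :  0  1  2  3  4  5  6  7  8  9 10 11 12 13 14 15 16 17 18 19
G :  0  1  2  0  1  2  0  1  2  3  0  1  2  0  1  2  0  1  2  3
Stack A: G(17) = 1.
Stack B: G(19) = 3.
Stack C: G(13) = 0.
Combined Grundy value = 1 ⊕ 3 ⊕ 0 = 2.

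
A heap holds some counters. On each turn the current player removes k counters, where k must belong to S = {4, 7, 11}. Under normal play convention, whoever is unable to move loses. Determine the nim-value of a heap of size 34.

G(0) = 0
G(1) = mex{} = 0
G(2) = mex{} = 0
G(3) = mex{} = 0
G(4) = mex{0} = 1
G(5) = mex{0} = 1
G(6) = mex{0} = 1
G(7) = mex{0,0} = 1
G(8) = mex{1,0} = 2
G(9) = mex{1,0} = 2
G(10) = mex{1,0} = 2
G(11) = mex{1,1,0} = 2
G(12) = mex{2,1,0} = 3
G(13) = mex{2,1,0} = 3
G(14) = mex{2,1,0} = 3
G(15) = mex{2,2,1} = 0
G(16) = mex{3,2,1} = 0
G(17) = mex{3,2,1} = 0
G(18) = mex{3,2,1} = 0
G(19) = mex{0,3,2} = 1
G(20) = mex{0,3,2} = 1
G(21) = mex{0,3,2} = 1
G(22) = mex{0,0,2} = 1
G(23) = mex{1,0,3} = 2
G(24) = mex{1,0,3} = 2
G(25) = mex{1,0,3} = 2
G(26) = mex{1,1,0} = 2
G(27) = mex{2,1,0} = 3
G(28) = mex{2,1,0} = 3
G(29) = mex{2,1,0} = 3
G(30) = mex{2,2,1} = 0
G(31) = mex{3,2,1} = 0
G(32) = mex{3,2,1} = 0
G(33) = mex{3,2,1} = 0
G(34) = mex{0,3,2} = 1

1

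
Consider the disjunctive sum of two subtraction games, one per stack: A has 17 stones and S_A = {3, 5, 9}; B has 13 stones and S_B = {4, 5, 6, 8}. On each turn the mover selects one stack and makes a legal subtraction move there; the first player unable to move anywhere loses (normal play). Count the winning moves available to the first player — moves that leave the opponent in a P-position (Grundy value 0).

5

Stack A, S = {3, 5, 9}:
n :  0  1  2  3  4  5  6  7  8  9 10 11 12 13 14 15 16 17
G :  0  0  0  1  1  1  2  2  0  3  3  1  0  2  0  1  0  1
G_A(17) = 1.
Stack B, S = {4, 5, 6, 8}:
n :  0  1  2  3  4  5  6  7  8  9 10 11 12 13
G :  0  0  0  0  1  1  1  1  2  2  2  2  0  0
G_B(13) = 0.
Combined Grundy value = 1 ⊕ 0 = 1.
A winning move leaves total XOR = 0, i.e. changes one component's Grundy value g to g ⊕ X where X is the current total.
Stack A: need g' = 1⊕1 = 0. Options: 17−3→G=0, 17−5→G=0, 17−9→G=0. Hits: 3.
Stack B: need g' = 0⊕1 = 1. Options: 13−4→G=2, 13−5→G=2, 13−6→G=1, 13−8→G=1. Hits: 2.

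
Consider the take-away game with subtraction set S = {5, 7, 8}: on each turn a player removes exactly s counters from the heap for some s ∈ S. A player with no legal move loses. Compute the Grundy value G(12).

2

G(0) = 0
G(1) = mex{} = 0
G(2) = mex{} = 0
G(3) = mex{} = 0
G(4) = mex{} = 0
G(5) = mex{0} = 1
G(6) = mex{0} = 1
G(7) = mex{0,0} = 1
G(8) = mex{0,0,0} = 1
G(9) = mex{0,0,0} = 1
G(10) = mex{1,0,0} = 2
G(11) = mex{1,0,0} = 2
G(12) = mex{1,1,0} = 2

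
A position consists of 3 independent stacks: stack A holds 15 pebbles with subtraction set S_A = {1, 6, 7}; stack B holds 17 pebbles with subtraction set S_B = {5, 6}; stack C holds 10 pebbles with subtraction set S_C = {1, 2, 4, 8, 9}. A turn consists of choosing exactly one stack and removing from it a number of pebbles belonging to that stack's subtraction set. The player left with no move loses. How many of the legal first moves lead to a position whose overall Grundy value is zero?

Stack A, S = {1, 6, 7}:
G(0) = 0
G(1) = mex{0} = 1
G(2) = mex{1} = 0
G(3) = mex{0} = 1
G(4) = mex{1} = 0
G(5) = mex{0} = 1
G(6) = mex{1,0} = 2
G(7) = mex{2,1,0} = 3
G(8) = mex{3,0,1} = 2
G(9) = mex{2,1,0} = 3
G(10) = mex{3,0,1} = 2
G(11) = mex{2,1,0} = 3
G(12) = mex{3,2,1} = 0
G(13) = mex{0,3,2} = 1
G(14) = mex{1,2,3} = 0
G(15) = mex{0,3,2} = 1
G_A(15) = 1.
Stack B, S = {5, 6}:
G(0) = 0
G(1) = mex{} = 0
G(2) = mex{} = 0
G(3) = mex{} = 0
G(4) = mex{} = 0
G(5) = mex{0} = 1
G(6) = mex{0,0} = 1
G(7) = mex{0,0} = 1
G(8) = mex{0,0} = 1
G(9) = mex{0,0} = 1
G(10) = mex{1,0} = 2
G(11) = mex{1,1} = 0
G(12) = mex{1,1} = 0
G(13) = mex{1,1} = 0
G(14) = mex{1,1} = 0
G(15) = mex{2,1} = 0
G(16) = mex{0,2} = 1
G(17) = mex{0,0} = 1
G_B(17) = 1.
Stack C, S = {1, 2, 4, 8, 9}:
n :  0  1  2  3  4  5  6  7  8  9 10
G :  0  1  2  0  1  2  0  1  2  3  4
G_C(10) = 4.
Combined Grundy value = 1 ⊕ 1 ⊕ 4 = 4.
A winning move leaves total XOR = 0, i.e. changes one component's Grundy value g to g ⊕ X where X is the current total.
Stack A: need g' = 1⊕4 = 5. Options: 15−1→G=0, 15−6→G=3, 15−7→G=2. Hits: 0.
Stack B: need g' = 1⊕4 = 5. Options: 17−5→G=0, 17−6→G=0. Hits: 0.
Stack C: need g' = 4⊕4 = 0. Options: 10−1→G=3, 10−2→G=2, 10−4→G=0, 10−8→G=2, 10−9→G=1. Hits: 1.

1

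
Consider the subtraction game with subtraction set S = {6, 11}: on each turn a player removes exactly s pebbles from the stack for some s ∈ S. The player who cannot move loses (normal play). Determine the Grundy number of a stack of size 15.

2

G(0) = 0
G(1) = mex{} = 0
G(2) = mex{} = 0
G(3) = mex{} = 0
G(4) = mex{} = 0
G(5) = mex{} = 0
G(6) = mex{0} = 1
G(7) = mex{0} = 1
G(8) = mex{0} = 1
G(9) = mex{0} = 1
G(10) = mex{0} = 1
G(11) = mex{0,0} = 1
G(12) = mex{1,0} = 2
G(13) = mex{1,0} = 2
G(14) = mex{1,0} = 2
G(15) = mex{1,0} = 2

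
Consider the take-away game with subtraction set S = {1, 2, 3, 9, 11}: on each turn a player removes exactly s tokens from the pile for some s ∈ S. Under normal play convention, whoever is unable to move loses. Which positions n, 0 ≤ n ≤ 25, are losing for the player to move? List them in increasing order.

0, 4, 8, 12, 16, 20, 24

G(0) = 0
G(1) = mex{0} = 1
G(2) = mex{1,0} = 2
G(3) = mex{2,1,0} = 3
G(4) = mex{3,2,1} = 0
G(5) = mex{0,3,2} = 1
G(6) = mex{1,0,3} = 2
G(7) = mex{2,1,0} = 3
G(8) = mex{3,2,1} = 0
G(9) = mex{0,3,2,0} = 1
G(10) = mex{1,0,3,1} = 2
G(11) = mex{2,1,0,2,0} = 3
G(12) = mex{3,2,1,3,1} = 0
G(13) = mex{0,3,2,0,2} = 1
G(14) = mex{1,0,3,1,3} = 2
G(15) = mex{2,1,0,2,0} = 3
G(16) = mex{3,2,1,3,1} = 0
G(17) = mex{0,3,2,0,2} = 1
G(18) = mex{1,0,3,1,3} = 2
G(19) = mex{2,1,0,2,0} = 3
G(20) = mex{3,2,1,3,1} = 0
G(21) = mex{0,3,2,0,2} = 1
G(22) = mex{1,0,3,1,3} = 2
G(23) = mex{2,1,0,2,0} = 3
G(24) = mex{3,2,1,3,1} = 0
G(25) = mex{0,3,2,0,2} = 1
P-positions are exactly the n with G(n) = 0.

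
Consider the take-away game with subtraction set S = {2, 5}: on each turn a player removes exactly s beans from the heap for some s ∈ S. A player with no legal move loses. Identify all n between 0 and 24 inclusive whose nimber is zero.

G(0) = 0
G(1) = mex{} = 0
G(2) = mex{0} = 1
G(3) = mex{0} = 1
G(4) = mex{1} = 0
G(5) = mex{1,0} = 2
G(6) = mex{0,0} = 1
G(7) = mex{2,1} = 0
G(8) = mex{1,1} = 0
G(9) = mex{0,0} = 1
G(10) = mex{0,2} = 1
G(11) = mex{1,1} = 0
G(12) = mex{1,0} = 2
G(13) = mex{0,0} = 1
G(14) = mex{2,1} = 0
G(15) = mex{1,1} = 0
G(16) = mex{0,0} = 1
G(17) = mex{0,2} = 1
G(18) = mex{1,1} = 0
G(19) = mex{1,0} = 2
G(20) = mex{0,0} = 1
G(21) = mex{2,1} = 0
G(22) = mex{1,1} = 0
G(23) = mex{0,0} = 1
G(24) = mex{0,2} = 1
P-positions are exactly the n with G(n) = 0.

0, 1, 4, 7, 8, 11, 14, 15, 18, 21, 22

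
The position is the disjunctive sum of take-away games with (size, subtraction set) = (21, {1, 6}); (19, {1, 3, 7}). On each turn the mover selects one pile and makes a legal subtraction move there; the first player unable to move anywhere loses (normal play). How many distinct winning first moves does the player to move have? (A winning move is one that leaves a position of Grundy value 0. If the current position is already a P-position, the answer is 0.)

4

Pile A, S = {1, 6}:
n :  0  1  2  3  4  5  6  7  8  9 10 11 12 13 14 15 16 17 18 19 20 21
G :  0  1  0  1  0  1  2  0  1  0  1  0  1  2  0  1  0  1  0  1  2  0
G_A(21) = 0.
Pile B, S = {1, 3, 7}:
G(0) = 0
G(1) = mex{0} = 1
G(2) = mex{1} = 0
G(3) = mex{0,0} = 1
G(4) = mex{1,1} = 0
G(5) = mex{0,0} = 1
G(6) = mex{1,1} = 0
G(7) = mex{0,0,0} = 1
G(8) = mex{1,1,1} = 0
G(9) = mex{0,0,0} = 1
G(10) = mex{1,1,1} = 0
G(11) = mex{0,0,0} = 1
G(12) = mex{1,1,1} = 0
G(13) = mex{0,0,0} = 1
G(14) = mex{1,1,1} = 0
G(15) = mex{0,0,0} = 1
G(16) = mex{1,1,1} = 0
G(17) = mex{0,0,0} = 1
G(18) = mex{1,1,1} = 0
G(19) = mex{0,0,0} = 1
G_B(19) = 1.
Combined Grundy value = 0 ⊕ 1 = 1.
A winning move leaves total XOR = 0, i.e. changes one component's Grundy value g to g ⊕ X where X is the current total.
Pile A: need g' = 0⊕1 = 1. Options: 21−1→G=2, 21−6→G=1. Hits: 1.
Pile B: need g' = 1⊕1 = 0. Options: 19−1→G=0, 19−3→G=0, 19−7→G=0. Hits: 3.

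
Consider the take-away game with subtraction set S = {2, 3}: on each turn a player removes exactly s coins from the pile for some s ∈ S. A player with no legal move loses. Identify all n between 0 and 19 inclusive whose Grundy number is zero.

0, 1, 5, 6, 10, 11, 15, 16

n :  0  1  2  3  4  5  6  7  8  9 10 11 12 13 14 15 16 17 18 19
G :  0  0  1  1  2  0  0  1  1  2  0  0  1  1  2  0  0  1  1  2
P-positions are exactly the n with G(n) = 0.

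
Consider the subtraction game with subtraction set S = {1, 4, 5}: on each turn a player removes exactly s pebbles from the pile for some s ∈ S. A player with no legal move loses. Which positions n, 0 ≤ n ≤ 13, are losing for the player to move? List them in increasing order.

G(0) = 0
G(1) = mex{0} = 1
G(2) = mex{1} = 0
G(3) = mex{0} = 1
G(4) = mex{1,0} = 2
G(5) = mex{2,1,0} = 3
G(6) = mex{3,0,1} = 2
G(7) = mex{2,1,0} = 3
G(8) = mex{3,2,1} = 0
G(9) = mex{0,3,2} = 1
G(10) = mex{1,2,3} = 0
G(11) = mex{0,3,2} = 1
G(12) = mex{1,0,3} = 2
G(13) = mex{2,1,0} = 3
P-positions are exactly the n with G(n) = 0.

0, 2, 8, 10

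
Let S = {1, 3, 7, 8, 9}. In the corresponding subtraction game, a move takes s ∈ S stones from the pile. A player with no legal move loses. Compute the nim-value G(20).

n :  0  1  2  3  4  5  6  7  8  9 10 11 12 13 14 15 16 17 18 19 20
G :  0  1  0  1  0  1  0  1  2  3  2  3  2  3  2  3  0  1  0  1  0

0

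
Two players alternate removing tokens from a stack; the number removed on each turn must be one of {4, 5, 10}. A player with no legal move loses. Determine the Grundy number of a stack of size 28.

1

n :  0  1  2  3  4  5  6  7  8  9 10 11 12 13 14 15 16 17 18 19 20 21 22 23 24 25 26 27 28
G :  0  0  0  0  1  1  1  1  2  0  2  2  3  1  3  0  0  0  0  1  1  1  1  2  0  2  2  3  1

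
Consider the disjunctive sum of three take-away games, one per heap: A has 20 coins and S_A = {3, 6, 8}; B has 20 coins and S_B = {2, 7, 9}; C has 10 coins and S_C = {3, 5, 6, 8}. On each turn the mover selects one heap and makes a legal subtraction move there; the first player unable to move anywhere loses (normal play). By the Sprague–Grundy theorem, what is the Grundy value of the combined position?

0

Heap A, S = {3, 6, 8}:
n :  0  1  2  3  4  5  6  7  8  9 10 11 12 13 14 15 16 17 18 19 20
G :  0  0  0  1  1  1  2  2  2  3  3  0  0  0  1  1  1  2  2  2  3
G_A(20) = 3.
Heap B, S = {2, 7, 9}:
n :  0  1  2  3  4  5  6  7  8  9 10 11 12 13 14 15 16 17 18 19 20
G :  0  0  1  1  0  0  1  1  2  2  3  3  2  2  3  0  0  1  1  0  0
G_B(20) = 0.
Heap C, S = {3, 5, 6, 8}:
n :  0  1  2  3  4  5  6  7  8  9 10
G :  0  0  0  1  1  1  2  2  2  3  3
G_C(10) = 3.
Combined Grundy value = 3 ⊕ 0 ⊕ 3 = 0.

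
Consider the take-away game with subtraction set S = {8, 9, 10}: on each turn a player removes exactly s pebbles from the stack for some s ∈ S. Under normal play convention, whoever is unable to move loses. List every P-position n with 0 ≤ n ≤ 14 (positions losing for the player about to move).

G(0) = 0
G(1) = mex{} = 0
G(2) = mex{} = 0
G(3) = mex{} = 0
G(4) = mex{} = 0
G(5) = mex{} = 0
G(6) = mex{} = 0
G(7) = mex{} = 0
G(8) = mex{0} = 1
G(9) = mex{0,0} = 1
G(10) = mex{0,0,0} = 1
G(11) = mex{0,0,0} = 1
G(12) = mex{0,0,0} = 1
G(13) = mex{0,0,0} = 1
G(14) = mex{0,0,0} = 1
P-positions are exactly the n with G(n) = 0.

0, 1, 2, 3, 4, 5, 6, 7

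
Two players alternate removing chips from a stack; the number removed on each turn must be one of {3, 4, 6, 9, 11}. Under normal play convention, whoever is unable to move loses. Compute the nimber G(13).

4

G(0) = 0
G(1) = mex{} = 0
G(2) = mex{} = 0
G(3) = mex{0} = 1
G(4) = mex{0,0} = 1
G(5) = mex{0,0} = 1
G(6) = mex{1,0,0} = 2
G(7) = mex{1,1,0} = 2
G(8) = mex{1,1,0} = 2
G(9) = mex{2,1,1,0} = 3
G(10) = mex{2,2,1,0} = 3
G(11) = mex{2,2,1,0,0} = 3
G(12) = mex{3,2,2,1,0} = 4
G(13) = mex{3,3,2,1,0} = 4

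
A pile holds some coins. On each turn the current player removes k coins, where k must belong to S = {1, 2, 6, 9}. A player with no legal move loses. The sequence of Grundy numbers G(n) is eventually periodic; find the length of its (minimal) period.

n :  0  1  2  3  4  5  6  7  8  9 10 11 12 13 14 15 16 17
G :  0  1  2  0  1  2  3  0  1  2  0  1  2  3  0  1  2  0
G(n+7) = G(n) holds for n = 0,…,8 (a full window of length max(S) = 9), so the sequence is purely periodic with period 7.

7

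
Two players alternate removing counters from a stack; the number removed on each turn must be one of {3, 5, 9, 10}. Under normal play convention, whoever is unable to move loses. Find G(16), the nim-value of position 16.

0

G(0) = 0
G(1) = mex{} = 0
G(2) = mex{} = 0
G(3) = mex{0} = 1
G(4) = mex{0} = 1
G(5) = mex{0,0} = 1
G(6) = mex{1,0} = 2
G(7) = mex{1,0} = 2
G(8) = mex{1,1} = 0
G(9) = mex{2,1,0} = 3
G(10) = mex{2,1,0,0} = 3
G(11) = mex{0,2,0,0} = 1
G(12) = mex{3,2,1,0} = 4
G(13) = mex{3,0,1,1} = 2
G(14) = mex{1,3,1,1} = 0
G(15) = mex{4,3,2,1} = 0
G(16) = mex{2,1,2,2} = 0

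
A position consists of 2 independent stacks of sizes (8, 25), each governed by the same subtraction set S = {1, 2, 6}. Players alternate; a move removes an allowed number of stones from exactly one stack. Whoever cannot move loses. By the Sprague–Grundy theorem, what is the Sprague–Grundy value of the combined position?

0

All stacks use S = {1, 2, 6}:
n :  0  1  2  3  4  5  6  7  8  9 10 11 12 13 14 15 16 17 18 19 20 21 22 23 24 25
G :  0  1  2  0  1  2  3  0  1  2  0  1  2  3  0  1  2  0  1  2  3  0  1  2  0  1
Stack A: G(8) = 1.
Stack B: G(25) = 1.
Combined Grundy value = 1 ⊕ 1 = 0.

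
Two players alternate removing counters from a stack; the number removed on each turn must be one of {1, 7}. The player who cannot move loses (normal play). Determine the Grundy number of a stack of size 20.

G(0) = 0
G(1) = mex{0} = 1
G(2) = mex{1} = 0
G(3) = mex{0} = 1
G(4) = mex{1} = 0
G(5) = mex{0} = 1
G(6) = mex{1} = 0
G(7) = mex{0,0} = 1
G(8) = mex{1,1} = 0
G(9) = mex{0,0} = 1
G(10) = mex{1,1} = 0
G(11) = mex{0,0} = 1
G(12) = mex{1,1} = 0
G(13) = mex{0,0} = 1
G(14) = mex{1,1} = 0
G(15) = mex{0,0} = 1
G(16) = mex{1,1} = 0
G(17) = mex{0,0} = 1
G(18) = mex{1,1} = 0
G(19) = mex{0,0} = 1
G(20) = mex{1,1} = 0

0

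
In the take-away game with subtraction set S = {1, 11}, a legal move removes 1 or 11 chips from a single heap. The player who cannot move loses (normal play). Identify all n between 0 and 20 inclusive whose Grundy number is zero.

0, 2, 4, 6, 8, 10, 12, 14, 16, 18, 20

n :  0  1  2  3  4  5  6  7  8  9 10 11 12 13 14 15 16 17 18 19 20
G :  0  1  0  1  0  1  0  1  0  1  0  1  0  1  0  1  0  1  0  1  0
P-positions are exactly the n with G(n) = 0.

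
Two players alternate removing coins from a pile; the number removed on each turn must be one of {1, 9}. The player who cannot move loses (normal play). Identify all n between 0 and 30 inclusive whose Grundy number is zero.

0, 2, 4, 6, 8, 10, 12, 14, 16, 18, 20, 22, 24, 26, 28, 30

n :  0  1  2  3  4  5  6  7  8  9 10 11 12 13 14 15 16 17 18 19 20 21 22 23 24 25 26 27 28 29 30
G :  0  1  0  1  0  1  0  1  0  1  0  1  0  1  0  1  0  1  0  1  0  1  0  1  0  1  0  1  0  1  0
P-positions are exactly the n with G(n) = 0.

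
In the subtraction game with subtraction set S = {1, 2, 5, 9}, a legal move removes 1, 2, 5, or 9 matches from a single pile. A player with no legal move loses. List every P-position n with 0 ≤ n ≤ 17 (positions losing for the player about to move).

0, 3, 6, 10, 13, 16

G(0) = 0
G(1) = mex{0} = 1
G(2) = mex{1,0} = 2
G(3) = mex{2,1} = 0
G(4) = mex{0,2} = 1
G(5) = mex{1,0,0} = 2
G(6) = mex{2,1,1} = 0
G(7) = mex{0,2,2} = 1
G(8) = mex{1,0,0} = 2
G(9) = mex{2,1,1,0} = 3
G(10) = mex{3,2,2,1} = 0
G(11) = mex{0,3,0,2} = 1
G(12) = mex{1,0,1,0} = 2
G(13) = mex{2,1,2,1} = 0
G(14) = mex{0,2,3,2} = 1
G(15) = mex{1,0,0,0} = 2
G(16) = mex{2,1,1,1} = 0
G(17) = mex{0,2,2,2} = 1
P-positions are exactly the n with G(n) = 0.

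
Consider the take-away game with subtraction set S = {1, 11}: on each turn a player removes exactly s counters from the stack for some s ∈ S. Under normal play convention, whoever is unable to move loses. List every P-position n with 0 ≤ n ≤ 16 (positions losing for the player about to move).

G(0) = 0
G(1) = mex{0} = 1
G(2) = mex{1} = 0
G(3) = mex{0} = 1
G(4) = mex{1} = 0
G(5) = mex{0} = 1
G(6) = mex{1} = 0
G(7) = mex{0} = 1
G(8) = mex{1} = 0
G(9) = mex{0} = 1
G(10) = mex{1} = 0
G(11) = mex{0,0} = 1
G(12) = mex{1,1} = 0
G(13) = mex{0,0} = 1
G(14) = mex{1,1} = 0
G(15) = mex{0,0} = 1
G(16) = mex{1,1} = 0
P-positions are exactly the n with G(n) = 0.

0, 2, 4, 6, 8, 10, 12, 14, 16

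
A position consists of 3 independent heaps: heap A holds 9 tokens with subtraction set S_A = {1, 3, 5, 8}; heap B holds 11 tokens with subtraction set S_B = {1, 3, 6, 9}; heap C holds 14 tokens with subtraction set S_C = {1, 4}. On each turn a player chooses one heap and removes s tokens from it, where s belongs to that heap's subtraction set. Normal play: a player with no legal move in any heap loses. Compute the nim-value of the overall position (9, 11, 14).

2

Heap A, S = {1, 3, 5, 8}:
G(0) = 0
G(1) = mex{0} = 1
G(2) = mex{1} = 0
G(3) = mex{0,0} = 1
G(4) = mex{1,1} = 0
G(5) = mex{0,0,0} = 1
G(6) = mex{1,1,1} = 0
G(7) = mex{0,0,0} = 1
G(8) = mex{1,1,1,0} = 2
G(9) = mex{2,0,0,1} = 3
G_A(9) = 3.
Heap B, S = {1, 3, 6, 9}:
G(0) = 0
G(1) = mex{0} = 1
G(2) = mex{1} = 0
G(3) = mex{0,0} = 1
G(4) = mex{1,1} = 0
G(5) = mex{0,0} = 1
G(6) = mex{1,1,0} = 2
G(7) = mex{2,0,1} = 3
G(8) = mex{3,1,0} = 2
G(9) = mex{2,2,1,0} = 3
G(10) = mex{3,3,0,1} = 2
G(11) = mex{2,2,1,0} = 3
G_B(11) = 3.
Heap C, S = {1, 4}:
n :  0  1  2  3  4  5  6  7  8  9 10 11 12 13 14
G :  0  1  0  1  2  0  1  0  1  2  0  1  0  1  2
G_C(14) = 2.
Combined Grundy value = 3 ⊕ 3 ⊕ 2 = 2.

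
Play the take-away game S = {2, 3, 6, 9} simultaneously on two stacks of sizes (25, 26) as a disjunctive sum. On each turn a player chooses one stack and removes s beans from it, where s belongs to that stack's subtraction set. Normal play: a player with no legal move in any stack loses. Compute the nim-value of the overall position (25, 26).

All stacks use S = {2, 3, 6, 9}:
G(0) = 0
G(1) = mex{} = 0
G(2) = mex{0} = 1
G(3) = mex{0,0} = 1
G(4) = mex{1,0} = 2
G(5) = mex{1,1} = 0
G(6) = mex{2,1,0} = 3
G(7) = mex{0,2,0} = 1
G(8) = mex{3,0,1} = 2
G(9) = mex{1,3,1,0} = 2
G(10) = mex{2,1,2,0} = 3
G(11) = mex{2,2,0,1} = 3
G(12) = mex{3,2,3,1} = 0
G(13) = mex{3,3,1,2} = 0
G(14) = mex{0,3,2,0} = 1
G(15) = mex{0,0,2,3} = 1
G(16) = mex{1,0,3,1} = 2
G(17) = mex{1,1,3,2} = 0
G(18) = mex{2,1,0,2} = 3
G(19) = mex{0,2,0,3} = 1
G(20) = mex{3,0,1,3} = 2
G(21) = mex{1,3,1,0} = 2
G(22) = mex{2,1,2,0} = 3
G(23) = mex{2,2,0,1} = 3
G(24) = mex{3,2,3,1} = 0
G(25) = mex{3,3,1,2} = 0
G(26) = mex{0,3,2,0} = 1
Stack A: G(25) = 0.
Stack B: G(26) = 1.
Combined Grundy value = 0 ⊕ 1 = 1.

1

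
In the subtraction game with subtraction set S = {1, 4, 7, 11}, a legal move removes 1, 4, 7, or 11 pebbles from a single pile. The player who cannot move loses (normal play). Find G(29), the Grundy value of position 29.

1

n :  0  1  2  3  4  5  6  7  8  9 10 11 12 13 14 15 16 17 18 19 20 21 22 23 24 25 26 27 28 29
G :  0  1  0  1  2  0  1  2  0  1  0  1  2  3  4  3  4  2  0  1  0  1  2  0  1  2  0  1  0  1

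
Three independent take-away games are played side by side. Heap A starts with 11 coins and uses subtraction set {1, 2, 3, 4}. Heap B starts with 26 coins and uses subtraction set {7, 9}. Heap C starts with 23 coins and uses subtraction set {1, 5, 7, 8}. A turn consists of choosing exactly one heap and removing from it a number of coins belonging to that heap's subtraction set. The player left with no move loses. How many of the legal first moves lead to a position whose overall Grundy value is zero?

2

Heap A, S = {1, 2, 3, 4}:
G(0) = 0
G(1) = mex{0} = 1
G(2) = mex{1,0} = 2
G(3) = mex{2,1,0} = 3
G(4) = mex{3,2,1,0} = 4
G(5) = mex{4,3,2,1} = 0
G(6) = mex{0,4,3,2} = 1
G(7) = mex{1,0,4,3} = 2
G(8) = mex{2,1,0,4} = 3
G(9) = mex{3,2,1,0} = 4
G(10) = mex{4,3,2,1} = 0
G(11) = mex{0,4,3,2} = 1
G_A(11) = 1.
Heap B, S = {7, 9}:
G(0) = 0
G(1) = mex{} = 0
G(2) = mex{} = 0
G(3) = mex{} = 0
G(4) = mex{} = 0
G(5) = mex{} = 0
G(6) = mex{} = 0
G(7) = mex{0} = 1
G(8) = mex{0} = 1
G(9) = mex{0,0} = 1
G(10) = mex{0,0} = 1
G(11) = mex{0,0} = 1
G(12) = mex{0,0} = 1
G(13) = mex{0,0} = 1
G(14) = mex{1,0} = 2
G(15) = mex{1,0} = 2
G(16) = mex{1,1} = 0
G(17) = mex{1,1} = 0
G(18) = mex{1,1} = 0
G(19) = mex{1,1} = 0
G(20) = mex{1,1} = 0
G(21) = mex{2,1} = 0
G(22) = mex{2,1} = 0
G(23) = mex{0,2} = 1
G(24) = mex{0,2} = 1
G(25) = mex{0,0} = 1
G(26) = mex{0,0} = 1
G_B(26) = 1.
Heap C, S = {1, 5, 7, 8}:
n :  0  1  2  3  4  5  6  7  8  9 10 11 12 13 14 15 16 17 18 19 20 21 22 23
G :  0  1  0  1  0  1  0  1  2  3  2  3  2  3  2  0  1  0  1  0  1  0  1  2
G_C(23) = 2.
Combined Grundy value = 1 ⊕ 1 ⊕ 2 = 2.
A winning move leaves total XOR = 0, i.e. changes one component's Grundy value g to g ⊕ X where X is the current total.
Heap A: need g' = 1⊕2 = 3. Options: 11−1→G=0, 11−2→G=4, 11−3→G=3, 11−4→G=2. Hits: 1.
Heap B: need g' = 1⊕2 = 3. Options: 26−7→G=0, 26−9→G=0. Hits: 0.
Heap C: need g' = 2⊕2 = 0. Options: 23−1→G=1, 23−5→G=1, 23−7→G=1, 23−8→G=0. Hits: 1.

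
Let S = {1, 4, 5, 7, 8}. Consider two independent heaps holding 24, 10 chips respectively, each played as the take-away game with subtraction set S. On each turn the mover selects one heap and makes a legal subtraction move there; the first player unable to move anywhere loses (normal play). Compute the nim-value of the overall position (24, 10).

All heaps use S = {1, 4, 5, 7, 8}:
n :  0  1  2  3  4  5  6  7  8  9 10 11 12 13 14 15 16 17 18 19 20 21 22 23 24
G :  0  1  0  1  2  3  2  3  4  5  4  0  1  0  1  2  3  2  3  4  5  4  0  1  0
Heap A: G(24) = 0.
Heap B: G(10) = 4.
Combined Grundy value = 0 ⊕ 4 = 4.

4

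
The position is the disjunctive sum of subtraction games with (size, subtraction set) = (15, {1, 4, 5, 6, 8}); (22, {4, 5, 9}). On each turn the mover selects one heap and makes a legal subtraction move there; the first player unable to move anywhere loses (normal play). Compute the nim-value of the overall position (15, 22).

0

Heap A, S = {1, 4, 5, 6, 8}:
G(0) = 0
G(1) = mex{0} = 1
G(2) = mex{1} = 0
G(3) = mex{0} = 1
G(4) = mex{1,0} = 2
G(5) = mex{2,1,0} = 3
G(6) = mex{3,0,1,0} = 2
G(7) = mex{2,1,0,1} = 3
G(8) = mex{3,2,1,0,0} = 4
G(9) = mex{4,3,2,1,1} = 0
G(10) = mex{0,2,3,2,0} = 1
G(11) = mex{1,3,2,3,1} = 0
G(12) = mex{0,4,3,2,2} = 1
G(13) = mex{1,0,4,3,3} = 2
G(14) = mex{2,1,0,4,2} = 3
G(15) = mex{3,0,1,0,3} = 2
G_A(15) = 2.
Heap B, S = {4, 5, 9}:
n :  0  1  2  3  4  5  6  7  8  9 10 11 12 13 14 15 16 17 18 19 20 21 22
G :  0  0  0  0  1  1  1  1  2  2  2  2  3  0  0  0  0  1  1  1  1  2  2
G_B(22) = 2.
Combined Grundy value = 2 ⊕ 2 = 0.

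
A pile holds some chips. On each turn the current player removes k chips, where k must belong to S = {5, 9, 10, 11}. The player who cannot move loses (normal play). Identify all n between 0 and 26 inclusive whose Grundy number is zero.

0, 1, 2, 3, 4, 16, 17, 18, 19, 20

n :  0  1  2  3  4  5  6  7  8  9 10 11 12 13 14 15 16 17 18 19 20 21 22 23 24 25 26
G :  0  0  0  0  0  1  1  1  1  1  2  2  2  2  2  3  0  0  0  0  0  1  1  1  1  1  2
P-positions are exactly the n with G(n) = 0.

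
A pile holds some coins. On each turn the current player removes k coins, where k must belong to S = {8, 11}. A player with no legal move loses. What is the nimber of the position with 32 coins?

G(0) = 0
G(1) = mex{} = 0
G(2) = mex{} = 0
G(3) = mex{} = 0
G(4) = mex{} = 0
G(5) = mex{} = 0
G(6) = mex{} = 0
G(7) = mex{} = 0
G(8) = mex{0} = 1
G(9) = mex{0} = 1
G(10) = mex{0} = 1
G(11) = mex{0,0} = 1
G(12) = mex{0,0} = 1
G(13) = mex{0,0} = 1
G(14) = mex{0,0} = 1
G(15) = mex{0,0} = 1
G(16) = mex{1,0} = 2
G(17) = mex{1,0} = 2
G(18) = mex{1,0} = 2
G(19) = mex{1,1} = 0
G(20) = mex{1,1} = 0
G(21) = mex{1,1} = 0
G(22) = mex{1,1} = 0
G(23) = mex{1,1} = 0
G(24) = mex{2,1} = 0
G(25) = mex{2,1} = 0
G(26) = mex{2,1} = 0
G(27) = mex{0,2} = 1
G(28) = mex{0,2} = 1
G(29) = mex{0,2} = 1
G(30) = mex{0,0} = 1
G(31) = mex{0,0} = 1
G(32) = mex{0,0} = 1

1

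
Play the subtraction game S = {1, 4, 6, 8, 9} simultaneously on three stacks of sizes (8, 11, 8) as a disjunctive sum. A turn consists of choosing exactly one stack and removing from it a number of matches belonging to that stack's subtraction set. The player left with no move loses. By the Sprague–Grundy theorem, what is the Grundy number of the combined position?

2

All stacks use S = {1, 4, 6, 8, 9}:
G(0) = 0
G(1) = mex{0} = 1
G(2) = mex{1} = 0
G(3) = mex{0} = 1
G(4) = mex{1,0} = 2
G(5) = mex{2,1} = 0
G(6) = mex{0,0,0} = 1
G(7) = mex{1,1,1} = 0
G(8) = mex{0,2,0,0} = 1
G(9) = mex{1,0,1,1,0} = 2
G(10) = mex{2,1,2,0,1} = 3
G(11) = mex{3,0,0,1,0} = 2
Stack A: G(8) = 1.
Stack B: G(11) = 2.
Stack C: G(8) = 1.
Combined Grundy value = 1 ⊕ 2 ⊕ 1 = 2.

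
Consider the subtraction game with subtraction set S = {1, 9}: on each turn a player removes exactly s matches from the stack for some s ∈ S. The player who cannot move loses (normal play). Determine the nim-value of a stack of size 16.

0

G(0) = 0
G(1) = mex{0} = 1
G(2) = mex{1} = 0
G(3) = mex{0} = 1
G(4) = mex{1} = 0
G(5) = mex{0} = 1
G(6) = mex{1} = 0
G(7) = mex{0} = 1
G(8) = mex{1} = 0
G(9) = mex{0,0} = 1
G(10) = mex{1,1} = 0
G(11) = mex{0,0} = 1
G(12) = mex{1,1} = 0
G(13) = mex{0,0} = 1
G(14) = mex{1,1} = 0
G(15) = mex{0,0} = 1
G(16) = mex{1,1} = 0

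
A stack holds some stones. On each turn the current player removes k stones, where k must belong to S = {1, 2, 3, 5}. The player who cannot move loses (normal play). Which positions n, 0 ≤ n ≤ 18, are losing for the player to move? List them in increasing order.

0, 4, 8, 12, 16

G(0) = 0
G(1) = mex{0} = 1
G(2) = mex{1,0} = 2
G(3) = mex{2,1,0} = 3
G(4) = mex{3,2,1} = 0
G(5) = mex{0,3,2,0} = 1
G(6) = mex{1,0,3,1} = 2
G(7) = mex{2,1,0,2} = 3
G(8) = mex{3,2,1,3} = 0
G(9) = mex{0,3,2,0} = 1
G(10) = mex{1,0,3,1} = 2
G(11) = mex{2,1,0,2} = 3
G(12) = mex{3,2,1,3} = 0
G(13) = mex{0,3,2,0} = 1
G(14) = mex{1,0,3,1} = 2
G(15) = mex{2,1,0,2} = 3
G(16) = mex{3,2,1,3} = 0
G(17) = mex{0,3,2,0} = 1
G(18) = mex{1,0,3,1} = 2
P-positions are exactly the n with G(n) = 0.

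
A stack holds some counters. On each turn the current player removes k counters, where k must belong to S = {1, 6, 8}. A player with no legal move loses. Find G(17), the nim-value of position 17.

1

n :  0  1  2  3  4  5  6  7  8  9 10 11 12 13 14 15 16 17
G :  0  1  0  1  0  1  2  0  1  0  1  0  1  2  0  1  0  1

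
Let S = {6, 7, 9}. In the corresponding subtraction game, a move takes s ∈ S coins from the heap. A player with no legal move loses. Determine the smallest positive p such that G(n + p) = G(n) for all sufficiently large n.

15

G(0) = 0
G(1) = mex{} = 0
G(2) = mex{} = 0
G(3) = mex{} = 0
G(4) = mex{} = 0
G(5) = mex{} = 0
G(6) = mex{0} = 1
G(7) = mex{0,0} = 1
G(8) = mex{0,0} = 1
G(9) = mex{0,0,0} = 1
G(10) = mex{0,0,0} = 1
G(11) = mex{0,0,0} = 1
G(12) = mex{1,0,0} = 2
G(13) = mex{1,1,0} = 2
G(14) = mex{1,1,0} = 2
G(15) = mex{1,1,1} = 0
G(16) = mex{1,1,1} = 0
G(17) = mex{1,1,1} = 0
G(18) = mex{2,1,1} = 0
G(19) = mex{2,2,1} = 0
G(20) = mex{2,2,1} = 0
G(21) = mex{0,2,2} = 1
G(22) = mex{0,0,2} = 1
G(23) = mex{0,0,2} = 1
G(24) = mex{0,0,0} = 1
G(25) = mex{0,0,0} = 1
G(26) = mex{0,0,0} = 1
G(27) = mex{1,0,0} = 2
G(28) = mex{1,1,0} = 2
G(29) = mex{1,1,0} = 2
G(30) = mex{1,1,1} = 0
G(31) = mex{1,1,1} = 0
G(n+15) = G(n) holds for n = 0,…,8 (a full window of length max(S) = 9), so the sequence is purely periodic with period 15.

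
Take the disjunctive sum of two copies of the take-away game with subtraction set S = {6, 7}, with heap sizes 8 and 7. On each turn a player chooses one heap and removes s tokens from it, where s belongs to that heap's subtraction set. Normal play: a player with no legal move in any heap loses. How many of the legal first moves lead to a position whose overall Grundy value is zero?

0

All heaps use S = {6, 7}:
n : 0 1 2 3 4 5 6 7 8
G : 0 0 0 0 0 0 1 1 1
Heap A: G(8) = 1.
Heap B: G(7) = 1.
Combined Grundy value = 1 ⊕ 1 = 0.
A winning move leaves total XOR = 0, i.e. changes one component's Grundy value g to g ⊕ X where X is the current total.
Heap A: target g' = 1⊕0 = 1, but every legal move changes the Grundy value (mex property), so 0 moves.
Heap B: target g' = 1⊕0 = 1, but every legal move changes the Grundy value (mex property), so 0 moves.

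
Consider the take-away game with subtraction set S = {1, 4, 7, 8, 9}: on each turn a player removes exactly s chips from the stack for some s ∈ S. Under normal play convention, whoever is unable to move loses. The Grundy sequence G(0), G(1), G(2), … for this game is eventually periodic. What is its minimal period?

n :  0  1  2  3  4  5  6  7  8  9 10 11 12 13 14 15 16 17 18 19 20 21 22 23 24 25 26 27 28 29 30 31
G :  0  1  0  1  2  0  1  2  3  2  3  4  5  3  4  0  1  0  1  2  0  1  2  3  2  3  4  5  3  4  0  1
G(n+15) = G(n) holds for n = 0,…,8 (a full window of length max(S) = 9), so the sequence is purely periodic with period 15.

15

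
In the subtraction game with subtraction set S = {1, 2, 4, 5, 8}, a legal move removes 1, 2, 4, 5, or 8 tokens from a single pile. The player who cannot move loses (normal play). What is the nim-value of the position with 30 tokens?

n :  0  1  2  3  4  5  6  7  8  9 10 11 12 13 14 15 16 17 18 19 20 21 22 23 24 25 26 27 28 29 30
G :  0  1  2  0  1  2  0  1  2  0  1  2  0  1  2  0  1  2  0  1  2  0  1  2  0  1  2  0  1  2  0

0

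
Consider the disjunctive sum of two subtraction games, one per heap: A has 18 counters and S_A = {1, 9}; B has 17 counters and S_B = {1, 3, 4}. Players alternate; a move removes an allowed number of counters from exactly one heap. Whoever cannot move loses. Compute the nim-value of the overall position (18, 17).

1

Heap A, S = {1, 9}:
G(0) = 0
G(1) = mex{0} = 1
G(2) = mex{1} = 0
G(3) = mex{0} = 1
G(4) = mex{1} = 0
G(5) = mex{0} = 1
G(6) = mex{1} = 0
G(7) = mex{0} = 1
G(8) = mex{1} = 0
G(9) = mex{0,0} = 1
G(10) = mex{1,1} = 0
G(11) = mex{0,0} = 1
G(12) = mex{1,1} = 0
G(13) = mex{0,0} = 1
G(14) = mex{1,1} = 0
G(15) = mex{0,0} = 1
G(16) = mex{1,1} = 0
G(17) = mex{0,0} = 1
G(18) = mex{1,1} = 0
G_A(18) = 0.
Heap B, S = {1, 3, 4}:
G(0) = 0
G(1) = mex{0} = 1
G(2) = mex{1} = 0
G(3) = mex{0,0} = 1
G(4) = mex{1,1,0} = 2
G(5) = mex{2,0,1} = 3
G(6) = mex{3,1,0} = 2
G(7) = mex{2,2,1} = 0
G(8) = mex{0,3,2} = 1
G(9) = mex{1,2,3} = 0
G(10) = mex{0,0,2} = 1
G(11) = mex{1,1,0} = 2
G(12) = mex{2,0,1} = 3
G(13) = mex{3,1,0} = 2
G(14) = mex{2,2,1} = 0
G(15) = mex{0,3,2} = 1
G(16) = mex{1,2,3} = 0
G(17) = mex{0,0,2} = 1
G_B(17) = 1.
Combined Grundy value = 0 ⊕ 1 = 1.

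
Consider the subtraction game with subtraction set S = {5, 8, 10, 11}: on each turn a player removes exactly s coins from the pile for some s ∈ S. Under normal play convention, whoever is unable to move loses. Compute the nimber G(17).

0

n :  0  1  2  3  4  5  6  7  8  9 10 11 12 13 14 15 16 17
G :  0  0  0  0  0  1  1  1  1  1  2  2  2  2  2  3  0  0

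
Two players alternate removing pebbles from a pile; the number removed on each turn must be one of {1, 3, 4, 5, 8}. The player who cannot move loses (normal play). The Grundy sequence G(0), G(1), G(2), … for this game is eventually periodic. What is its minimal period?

9

n :  0  1  2  3  4  5  6  7  8  9 10 11 12 13 14 15 16 17 18 19
G :  0  1  0  1  2  3  2  3  4  0  1  0  1  2  3  2  3  4  0  1
G(n+9) = G(n) holds for n = 0,…,7 (a full window of length max(S) = 8), so the sequence is purely periodic with period 9.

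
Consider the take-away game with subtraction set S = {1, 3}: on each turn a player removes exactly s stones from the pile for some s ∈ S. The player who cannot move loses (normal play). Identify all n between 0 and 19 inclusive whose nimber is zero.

0, 2, 4, 6, 8, 10, 12, 14, 16, 18

n :  0  1  2  3  4  5  6  7  8  9 10 11 12 13 14 15 16 17 18 19
G :  0  1  0  1  0  1  0  1  0  1  0  1  0  1  0  1  0  1  0  1
P-positions are exactly the n with G(n) = 0.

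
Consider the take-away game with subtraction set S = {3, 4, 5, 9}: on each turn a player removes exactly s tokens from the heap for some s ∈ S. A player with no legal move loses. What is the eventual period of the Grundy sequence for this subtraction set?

14

G(0) = 0
G(1) = mex{} = 0
G(2) = mex{} = 0
G(3) = mex{0} = 1
G(4) = mex{0,0} = 1
G(5) = mex{0,0,0} = 1
G(6) = mex{1,0,0} = 2
G(7) = mex{1,1,0} = 2
G(8) = mex{1,1,1} = 0
G(9) = mex{2,1,1,0} = 3
G(10) = mex{2,2,1,0} = 3
G(11) = mex{0,2,2,0} = 1
G(12) = mex{3,0,2,1} = 4
G(13) = mex{3,3,0,1} = 2
G(14) = mex{1,3,3,1} = 0
G(15) = mex{4,1,3,2} = 0
G(16) = mex{2,4,1,2} = 0
G(17) = mex{0,2,4,0} = 1
G(18) = mex{0,0,2,3} = 1
G(19) = mex{0,0,0,3} = 1
G(20) = mex{1,0,0,1} = 2
G(21) = mex{1,1,0,4} = 2
G(22) = mex{1,1,1,2} = 0
G(23) = mex{2,1,1,0} = 3
G(24) = mex{2,2,1,0} = 3
G(25) = mex{0,2,2,0} = 1
G(26) = mex{3,0,2,1} = 4
G(27) = mex{3,3,0,1} = 2
G(28) = mex{1,3,3,1} = 0
G(29) = mex{4,1,3,2} = 0
G(n+14) = G(n) holds for n = 0,…,8 (a full window of length max(S) = 9), so the sequence is purely periodic with period 14.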